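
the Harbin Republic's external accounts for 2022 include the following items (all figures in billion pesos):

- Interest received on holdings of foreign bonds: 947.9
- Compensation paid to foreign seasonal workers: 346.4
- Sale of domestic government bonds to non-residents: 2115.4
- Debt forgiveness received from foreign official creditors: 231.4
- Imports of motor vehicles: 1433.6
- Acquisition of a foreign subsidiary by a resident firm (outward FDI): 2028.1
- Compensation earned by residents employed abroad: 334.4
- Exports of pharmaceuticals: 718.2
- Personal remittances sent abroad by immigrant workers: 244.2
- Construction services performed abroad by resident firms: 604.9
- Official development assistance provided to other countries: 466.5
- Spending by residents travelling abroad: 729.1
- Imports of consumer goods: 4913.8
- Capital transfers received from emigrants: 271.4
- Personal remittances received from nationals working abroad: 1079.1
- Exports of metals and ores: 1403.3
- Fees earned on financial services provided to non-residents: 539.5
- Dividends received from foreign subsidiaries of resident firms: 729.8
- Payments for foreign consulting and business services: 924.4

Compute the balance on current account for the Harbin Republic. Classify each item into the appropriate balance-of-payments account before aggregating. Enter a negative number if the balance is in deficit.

Goods: -4913.8 - 1433.6 + 1403.3 + 718.2 = -4225.9
Services: 539.5 - 924.4 + 604.9 - 729.1 = -509.1
Primary income: -346.4 + 729.8 + 334.4 + 947.9 = 1665.7
Secondary income: -244.2 - 466.5 + 1079.1 = 368.4
Current account = (-4225.9) + (-509.1) + 1665.7 + 368.4 = -2700.9
(Excluded from the current account — financial account: sale of domestic government bonds to non-residents 2115.4, acquisition of a foreign subsidiary by a resident firm (outward FDI) 2028.1; capital account: debt forgiveness received from foreign official creditors 231.4, capital transfers received from emigrants 271.4.)

-2700.9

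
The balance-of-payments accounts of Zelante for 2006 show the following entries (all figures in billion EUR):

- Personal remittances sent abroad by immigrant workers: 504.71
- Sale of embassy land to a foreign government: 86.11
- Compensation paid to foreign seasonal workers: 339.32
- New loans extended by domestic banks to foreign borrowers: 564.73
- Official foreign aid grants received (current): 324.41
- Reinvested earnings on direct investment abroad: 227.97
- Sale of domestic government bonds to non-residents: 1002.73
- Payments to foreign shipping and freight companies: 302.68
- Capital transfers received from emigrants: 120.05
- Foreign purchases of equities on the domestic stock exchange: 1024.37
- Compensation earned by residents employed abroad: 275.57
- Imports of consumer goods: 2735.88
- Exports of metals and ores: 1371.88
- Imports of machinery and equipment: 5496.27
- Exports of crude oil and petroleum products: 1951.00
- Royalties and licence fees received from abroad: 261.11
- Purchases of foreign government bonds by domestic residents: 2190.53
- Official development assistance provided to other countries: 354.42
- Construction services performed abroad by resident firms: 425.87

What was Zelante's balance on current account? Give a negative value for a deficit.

Goods: 1371.88 + 1951.00 - 5496.27 - 2735.88 = -4909.27
Services: -302.68 + 425.87 + 261.11 = 384.30
Primary income: 227.97 - 339.32 + 275.57 = 164.22
Secondary income: -504.71 - 354.42 + 324.41 = -534.72
Current account = (-4909.27) + 384.30 + 164.22 + (-534.72) = -4895.47
(Excluded from the current account — capital account: sale of embassy land to a foreign government 86.11, capital transfers received from emigrants 120.05; financial account: new loans extended by domestic banks to foreign borrowers 564.73, sale of domestic government bonds to non-residents 1002.73, foreign purchases of equities on the domestic stock exchange 1024.37, purchases of foreign government bonds by domestic residents 2190.53.)

-4895.47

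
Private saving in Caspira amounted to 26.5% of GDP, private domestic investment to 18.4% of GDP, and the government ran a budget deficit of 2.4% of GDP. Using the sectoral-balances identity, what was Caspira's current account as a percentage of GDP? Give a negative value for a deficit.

5.7

By the sectoral-balances identity, CA = (S_private - I) + (T - G).
Private balance = 26.5 - 18.4 = 8.1
Government balance (T - G) = -2.4
CA = 8.1 + (-2.4) = 5.7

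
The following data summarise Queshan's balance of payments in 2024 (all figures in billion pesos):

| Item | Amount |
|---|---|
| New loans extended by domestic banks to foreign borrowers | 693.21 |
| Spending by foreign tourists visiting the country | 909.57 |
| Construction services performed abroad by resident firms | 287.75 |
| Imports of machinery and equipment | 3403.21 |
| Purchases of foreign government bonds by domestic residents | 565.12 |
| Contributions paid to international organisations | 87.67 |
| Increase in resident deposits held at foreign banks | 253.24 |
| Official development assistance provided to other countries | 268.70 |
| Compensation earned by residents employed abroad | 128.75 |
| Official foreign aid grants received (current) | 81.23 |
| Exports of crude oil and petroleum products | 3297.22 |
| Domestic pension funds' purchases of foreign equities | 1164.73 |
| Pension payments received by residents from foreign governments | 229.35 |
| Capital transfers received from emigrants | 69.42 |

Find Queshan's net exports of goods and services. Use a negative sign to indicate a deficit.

1091.33

Goods: 3297.22 - 3403.21 = -105.99
Services: 909.57 + 287.75 = 1197.32
Trade balance = -105.99 + 1197.32 = 1091.33
(Excluded from the trade balance — financial account: new loans extended by domestic banks to foreign borrowers 693.21, purchases of foreign government bonds by domestic residents 565.12, increase in resident deposits held at foreign banks 253.24, domestic pension funds' purchases of foreign equities 1164.73; secondary income: contributions paid to international organisations 87.67, official development assistance provided to other countries 268.70, official foreign aid grants received (current) 81.23, pension payments received by residents from foreign governments 229.35; primary income: compensation earned by residents employed abroad 128.75; capital account: capital transfers received from emigrants 69.42.)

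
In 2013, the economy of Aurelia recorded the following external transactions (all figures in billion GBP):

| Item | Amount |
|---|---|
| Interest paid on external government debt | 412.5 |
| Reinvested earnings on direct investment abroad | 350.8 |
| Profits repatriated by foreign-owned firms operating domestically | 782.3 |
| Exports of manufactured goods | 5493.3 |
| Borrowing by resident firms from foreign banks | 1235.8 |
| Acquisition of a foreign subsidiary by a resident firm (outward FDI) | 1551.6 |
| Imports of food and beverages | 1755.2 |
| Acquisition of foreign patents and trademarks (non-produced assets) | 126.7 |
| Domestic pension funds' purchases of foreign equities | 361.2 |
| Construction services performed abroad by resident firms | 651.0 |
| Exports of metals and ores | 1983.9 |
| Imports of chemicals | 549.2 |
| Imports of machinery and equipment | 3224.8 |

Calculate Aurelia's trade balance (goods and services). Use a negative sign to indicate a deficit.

2599.0

Goods: -3224.8 + 1983.9 - 1755.2 + 5493.3 - 549.2 = 1948.0
Services: 651.0
Trade balance = 1948.0 + 651.0 = 2599.0
(Excluded from the trade balance — primary income: interest paid on external government debt 412.5, reinvested earnings on direct investment abroad 350.8, profits repatriated by foreign-owned firms operating domestically 782.3; financial account: borrowing by resident firms from foreign banks 1235.8, acquisition of a foreign subsidiary by a resident firm (outward FDI) 1551.6, domestic pension funds' purchases of foreign equities 361.2; capital account: acquisition of foreign patents and trademarks (non-produced assets) 126.7.)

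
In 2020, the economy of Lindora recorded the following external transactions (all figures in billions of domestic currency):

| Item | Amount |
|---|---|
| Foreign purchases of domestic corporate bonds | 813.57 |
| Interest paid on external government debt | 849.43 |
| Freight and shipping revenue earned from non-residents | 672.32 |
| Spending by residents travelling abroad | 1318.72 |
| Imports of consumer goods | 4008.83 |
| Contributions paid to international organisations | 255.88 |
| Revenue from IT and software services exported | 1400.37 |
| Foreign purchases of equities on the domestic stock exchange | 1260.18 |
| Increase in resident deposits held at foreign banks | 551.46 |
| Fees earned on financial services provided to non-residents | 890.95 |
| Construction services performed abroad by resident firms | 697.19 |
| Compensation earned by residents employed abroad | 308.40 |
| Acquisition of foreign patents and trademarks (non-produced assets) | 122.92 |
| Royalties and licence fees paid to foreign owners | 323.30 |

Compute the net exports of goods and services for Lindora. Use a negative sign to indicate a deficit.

Goods: -4008.83
Services: 1400.37 - 323.30 + 890.95 + 697.19 - 1318.72 + 672.32 = 2018.81
Trade balance = -4008.83 + 2018.81 = -1990.02
(Excluded from the trade balance — financial account: foreign purchases of domestic corporate bonds 813.57, foreign purchases of equities on the domestic stock exchange 1260.18, increase in resident deposits held at foreign banks 551.46; primary income: interest paid on external government debt 849.43, compensation earned by residents employed abroad 308.40; secondary income: contributions paid to international organisations 255.88; capital account: acquisition of foreign patents and trademarks (non-produced assets) 122.92.)

-1990.02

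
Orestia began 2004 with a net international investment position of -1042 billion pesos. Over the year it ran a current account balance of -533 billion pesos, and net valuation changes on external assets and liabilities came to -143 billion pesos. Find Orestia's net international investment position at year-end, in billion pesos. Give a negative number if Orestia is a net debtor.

-1718

Change in NIIP = current account + net valuation change = -533 + (-143) = -676
End-of-year NIIP = -1042 + (-676) = -1718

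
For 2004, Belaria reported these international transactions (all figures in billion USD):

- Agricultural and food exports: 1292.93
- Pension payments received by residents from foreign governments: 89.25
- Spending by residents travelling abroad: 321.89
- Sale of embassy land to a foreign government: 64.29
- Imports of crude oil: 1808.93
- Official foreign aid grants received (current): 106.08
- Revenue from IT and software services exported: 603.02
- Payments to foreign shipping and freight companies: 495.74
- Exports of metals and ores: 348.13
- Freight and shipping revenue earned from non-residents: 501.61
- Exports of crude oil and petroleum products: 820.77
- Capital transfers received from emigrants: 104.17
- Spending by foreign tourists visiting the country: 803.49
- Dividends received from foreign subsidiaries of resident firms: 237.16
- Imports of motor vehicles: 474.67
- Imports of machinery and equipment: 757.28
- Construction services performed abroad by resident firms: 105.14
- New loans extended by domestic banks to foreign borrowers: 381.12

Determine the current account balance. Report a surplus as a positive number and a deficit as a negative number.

Goods: -1808.93 - 474.67 + 1292.93 - 757.28 + 820.77 + 348.13 = -579.05
Services: 803.49 + 501.61 - 495.74 + 105.14 - 321.89 + 603.02 = 1195.63
Primary income: 237.16
Secondary income: 106.08 + 89.25 = 195.33
Current account = (-579.05) + 1195.63 + 237.16 + 195.33 = 1049.07
(Excluded from the current account — capital account: sale of embassy land to a foreign government 64.29, capital transfers received from emigrants 104.17; financial account: new loans extended by domestic banks to foreign borrowers 381.12.)

1049.07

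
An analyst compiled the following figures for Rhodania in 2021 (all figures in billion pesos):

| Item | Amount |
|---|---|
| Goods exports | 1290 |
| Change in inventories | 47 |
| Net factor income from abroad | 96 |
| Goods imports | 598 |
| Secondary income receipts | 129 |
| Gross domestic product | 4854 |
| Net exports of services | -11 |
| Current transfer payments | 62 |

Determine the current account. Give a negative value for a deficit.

Goods balance = 1290 - 598 = 692
Services balance = -11
Trade balance (goods + services) = 692 + (-11) = 681
Net primary income = 96
Net secondary income = 129 - 62 = 67
Current account = 681 + 96 + 67 = 844

844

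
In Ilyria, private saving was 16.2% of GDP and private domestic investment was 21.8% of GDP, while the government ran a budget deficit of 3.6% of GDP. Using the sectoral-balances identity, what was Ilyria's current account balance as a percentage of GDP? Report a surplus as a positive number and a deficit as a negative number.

By the sectoral-balances identity, CA = (S_private - I) + (T - G).
Private balance = 16.2 - 21.8 = -5.6
Government balance (T - G) = -3.6
CA = -5.6 + (-3.6) = -9.2

-9.2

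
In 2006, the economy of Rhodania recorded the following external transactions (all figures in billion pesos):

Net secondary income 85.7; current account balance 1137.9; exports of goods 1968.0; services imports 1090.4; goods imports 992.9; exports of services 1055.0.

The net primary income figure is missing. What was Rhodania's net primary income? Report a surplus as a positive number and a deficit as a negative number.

112.5

Current account = goods balance + services balance + net primary income + net secondary income
Sum of the known components = 1025.4
Net primary income = CA - (known components) = 1137.9 - 1025.4 = 112.5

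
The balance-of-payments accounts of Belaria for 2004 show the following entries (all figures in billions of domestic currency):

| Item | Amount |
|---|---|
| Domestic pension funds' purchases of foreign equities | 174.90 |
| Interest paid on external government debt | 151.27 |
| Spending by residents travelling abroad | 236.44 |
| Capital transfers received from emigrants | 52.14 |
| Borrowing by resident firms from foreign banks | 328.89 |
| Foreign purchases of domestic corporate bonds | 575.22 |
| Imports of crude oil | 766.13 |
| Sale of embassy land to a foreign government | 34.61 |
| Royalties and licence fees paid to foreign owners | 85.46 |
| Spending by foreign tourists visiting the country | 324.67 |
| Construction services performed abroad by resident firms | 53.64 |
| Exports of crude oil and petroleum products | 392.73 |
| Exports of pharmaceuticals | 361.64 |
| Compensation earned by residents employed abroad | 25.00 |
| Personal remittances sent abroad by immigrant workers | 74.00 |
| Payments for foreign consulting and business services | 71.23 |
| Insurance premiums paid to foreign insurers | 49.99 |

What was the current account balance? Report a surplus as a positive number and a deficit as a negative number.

Goods: -766.13 + 392.73 + 361.64 = -11.76
Services: -85.46 - 71.23 - 236.44 + 53.64 - 49.99 + 324.67 = -64.81
Primary income: 25.00 - 151.27 = -126.27
Secondary income: -74.00
Current account = (-11.76) + (-64.81) + (-126.27) + (-74.00) = -276.84
(Excluded from the current account — financial account: domestic pension funds' purchases of foreign equities 174.90, borrowing by resident firms from foreign banks 328.89, foreign purchases of domestic corporate bonds 575.22; capital account: capital transfers received from emigrants 52.14, sale of embassy land to a foreign government 34.61.)

-276.84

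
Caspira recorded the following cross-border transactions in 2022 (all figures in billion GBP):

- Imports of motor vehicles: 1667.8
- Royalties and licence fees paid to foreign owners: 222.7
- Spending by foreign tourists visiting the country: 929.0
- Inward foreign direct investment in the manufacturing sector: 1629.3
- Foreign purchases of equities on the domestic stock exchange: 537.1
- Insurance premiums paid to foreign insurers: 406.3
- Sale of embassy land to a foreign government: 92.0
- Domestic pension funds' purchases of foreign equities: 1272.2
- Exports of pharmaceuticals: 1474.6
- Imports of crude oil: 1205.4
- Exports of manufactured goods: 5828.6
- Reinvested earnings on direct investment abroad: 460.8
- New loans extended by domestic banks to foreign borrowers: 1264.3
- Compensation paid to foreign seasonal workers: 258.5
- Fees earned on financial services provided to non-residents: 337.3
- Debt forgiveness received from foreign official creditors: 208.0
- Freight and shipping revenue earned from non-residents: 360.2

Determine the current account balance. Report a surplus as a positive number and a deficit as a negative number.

Goods: 1474.6 + 5828.6 - 1205.4 - 1667.8 = 4430.0
Services: -222.7 + 337.3 + 929.0 - 406.3 + 360.2 = 997.5
Primary income: 460.8 - 258.5 = 202.3
Current account = 4430.0 + 997.5 + 202.3 = 5629.8
(Excluded from the current account — financial account: inward foreign direct investment in the manufacturing sector 1629.3, foreign purchases of equities on the domestic stock exchange 537.1, domestic pension funds' purchases of foreign equities 1272.2, new loans extended by domestic banks to foreign borrowers 1264.3; capital account: sale of embassy land to a foreign government 92.0, debt forgiveness received from foreign official creditors 208.0.)

5629.8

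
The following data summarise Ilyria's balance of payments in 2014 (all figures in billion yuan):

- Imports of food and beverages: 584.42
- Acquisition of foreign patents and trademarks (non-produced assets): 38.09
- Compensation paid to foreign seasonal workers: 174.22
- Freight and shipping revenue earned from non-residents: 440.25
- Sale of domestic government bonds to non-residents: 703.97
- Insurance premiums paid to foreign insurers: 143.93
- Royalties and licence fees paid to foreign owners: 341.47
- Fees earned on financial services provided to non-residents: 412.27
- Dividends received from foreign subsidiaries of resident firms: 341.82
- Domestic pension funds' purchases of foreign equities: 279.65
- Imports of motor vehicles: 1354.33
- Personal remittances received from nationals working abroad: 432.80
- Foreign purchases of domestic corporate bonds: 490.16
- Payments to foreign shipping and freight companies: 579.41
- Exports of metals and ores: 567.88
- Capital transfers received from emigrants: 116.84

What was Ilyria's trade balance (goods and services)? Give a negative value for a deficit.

Goods: -584.42 + 567.88 - 1354.33 = -1370.87
Services: 412.27 - 579.41 - 341.47 - 143.93 + 440.25 = -212.29
Trade balance = -1370.87 + (-212.29) = -1583.16
(Excluded from the trade balance — capital account: acquisition of foreign patents and trademarks (non-produced assets) 38.09, capital transfers received from emigrants 116.84; primary income: compensation paid to foreign seasonal workers 174.22, dividends received from foreign subsidiaries of resident firms 341.82; financial account: sale of domestic government bonds to non-residents 703.97, domestic pension funds' purchases of foreign equities 279.65, foreign purchases of domestic corporate bonds 490.16; secondary income: personal remittances received from nationals working abroad 432.80.)

-1583.16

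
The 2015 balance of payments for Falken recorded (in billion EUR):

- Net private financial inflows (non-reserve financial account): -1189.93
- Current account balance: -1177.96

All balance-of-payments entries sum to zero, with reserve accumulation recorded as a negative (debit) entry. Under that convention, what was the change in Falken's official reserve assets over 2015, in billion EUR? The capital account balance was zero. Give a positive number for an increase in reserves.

Official reserve transactions balance = -((-1177.96) + (-1189.93)) = 2367.89
An accumulation of reserves is recorded as a debit (negative entry), so the change in the stock of reserves is the negative of that balance.
Change in official reserves = -(2367.89) = -2367.89

-2367.89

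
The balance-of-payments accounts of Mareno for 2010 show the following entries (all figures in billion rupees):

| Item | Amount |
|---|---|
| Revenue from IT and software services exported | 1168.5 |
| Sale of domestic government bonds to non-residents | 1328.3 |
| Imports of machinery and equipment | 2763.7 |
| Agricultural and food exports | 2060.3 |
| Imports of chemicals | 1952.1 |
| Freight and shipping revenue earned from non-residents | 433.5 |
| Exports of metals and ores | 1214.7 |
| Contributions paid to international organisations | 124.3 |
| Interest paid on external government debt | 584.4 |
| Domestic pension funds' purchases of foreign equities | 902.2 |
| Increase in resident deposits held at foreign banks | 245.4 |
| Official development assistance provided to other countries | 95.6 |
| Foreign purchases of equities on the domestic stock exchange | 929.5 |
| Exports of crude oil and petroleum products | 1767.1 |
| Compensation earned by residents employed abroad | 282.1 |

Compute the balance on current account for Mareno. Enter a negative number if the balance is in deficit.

Goods: -2763.7 - 1952.1 + 1767.1 + 1214.7 + 2060.3 = 326.3
Services: 433.5 + 1168.5 = 1602.0
Primary income: 282.1 - 584.4 = -302.3
Secondary income: -95.6 - 124.3 = -219.9
Current account = 326.3 + 1602.0 + (-302.3) + (-219.9) = 1406.1
(Excluded from the current account — financial account: sale of domestic government bonds to non-residents 1328.3, domestic pension funds' purchases of foreign equities 902.2, increase in resident deposits held at foreign banks 245.4, foreign purchases of equities on the domestic stock exchange 929.5.)

1406.1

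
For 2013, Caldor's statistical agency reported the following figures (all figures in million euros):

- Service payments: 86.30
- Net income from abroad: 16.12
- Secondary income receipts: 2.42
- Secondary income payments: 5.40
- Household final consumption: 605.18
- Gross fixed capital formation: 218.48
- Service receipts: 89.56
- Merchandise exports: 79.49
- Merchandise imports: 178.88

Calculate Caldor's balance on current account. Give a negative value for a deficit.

Goods balance = 79.49 - 178.88 = -99.39
Services balance = 89.56 - 86.30 = 3.26
Trade balance (goods + services) = -99.39 + 3.26 = -96.13
Net primary income = 16.12
Net secondary income = 2.42 - 5.40 = -2.98
Current account = -96.13 + 16.12 + (-2.98) = -82.99

-82.99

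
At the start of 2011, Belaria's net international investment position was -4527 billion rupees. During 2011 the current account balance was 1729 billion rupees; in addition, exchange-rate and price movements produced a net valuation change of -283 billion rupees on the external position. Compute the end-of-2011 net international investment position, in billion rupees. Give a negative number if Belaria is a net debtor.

Change in NIIP = current account + net valuation change = 1729 + (-283) = 1446
End-of-year NIIP = -4527 + 1446 = -3081

-3081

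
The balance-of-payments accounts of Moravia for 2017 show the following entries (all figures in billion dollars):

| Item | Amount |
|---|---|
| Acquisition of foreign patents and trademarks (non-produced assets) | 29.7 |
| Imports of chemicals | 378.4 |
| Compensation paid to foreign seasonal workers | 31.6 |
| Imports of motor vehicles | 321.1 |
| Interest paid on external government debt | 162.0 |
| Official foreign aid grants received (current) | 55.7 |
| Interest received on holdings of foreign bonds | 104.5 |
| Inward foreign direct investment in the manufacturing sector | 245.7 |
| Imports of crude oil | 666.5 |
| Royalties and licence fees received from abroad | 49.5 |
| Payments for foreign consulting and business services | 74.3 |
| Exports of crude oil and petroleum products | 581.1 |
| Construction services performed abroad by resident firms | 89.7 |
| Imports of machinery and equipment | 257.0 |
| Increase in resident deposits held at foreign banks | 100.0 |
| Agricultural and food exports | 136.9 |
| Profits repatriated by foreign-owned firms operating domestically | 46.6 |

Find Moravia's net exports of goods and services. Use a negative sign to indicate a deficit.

Goods: -257.0 - 321.1 + 581.1 + 136.9 - 666.5 - 378.4 = -905.0
Services: -74.3 + 89.7 + 49.5 = 64.9
Trade balance = -905.0 + 64.9 = -840.1
(Excluded from the trade balance — capital account: acquisition of foreign patents and trademarks (non-produced assets) 29.7; primary income: compensation paid to foreign seasonal workers 31.6, interest paid on external government debt 162.0, interest received on holdings of foreign bonds 104.5, profits repatriated by foreign-owned firms operating domestically 46.6; secondary income: official foreign aid grants received (current) 55.7; financial account: inward foreign direct investment in the manufacturing sector 245.7, increase in resident deposits held at foreign banks 100.0.)

-840.1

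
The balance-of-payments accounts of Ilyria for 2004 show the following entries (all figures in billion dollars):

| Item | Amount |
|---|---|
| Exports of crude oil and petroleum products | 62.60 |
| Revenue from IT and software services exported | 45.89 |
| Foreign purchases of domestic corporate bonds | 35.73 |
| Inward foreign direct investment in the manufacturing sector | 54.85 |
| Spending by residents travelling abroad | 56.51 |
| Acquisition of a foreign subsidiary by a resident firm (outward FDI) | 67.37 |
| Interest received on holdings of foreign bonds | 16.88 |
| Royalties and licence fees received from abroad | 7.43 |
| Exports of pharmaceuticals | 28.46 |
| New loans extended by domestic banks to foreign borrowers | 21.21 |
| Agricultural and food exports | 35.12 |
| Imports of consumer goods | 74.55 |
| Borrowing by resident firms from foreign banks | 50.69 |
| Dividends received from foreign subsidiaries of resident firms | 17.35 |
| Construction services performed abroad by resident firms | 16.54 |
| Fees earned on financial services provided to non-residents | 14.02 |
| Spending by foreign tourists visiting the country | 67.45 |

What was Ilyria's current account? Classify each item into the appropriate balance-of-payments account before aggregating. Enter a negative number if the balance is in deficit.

Goods: 28.46 - 74.55 + 35.12 + 62.60 = 51.63
Services: 67.45 + 7.43 + 45.89 + 16.54 - 56.51 + 14.02 = 94.82
Primary income: 17.35 + 16.88 = 34.23
Current account = 51.63 + 94.82 + 34.23 = 180.68
(Excluded from the current account — financial account: foreign purchases of domestic corporate bonds 35.73, inward foreign direct investment in the manufacturing sector 54.85, acquisition of a foreign subsidiary by a resident firm (outward FDI) 67.37, new loans extended by domestic banks to foreign borrowers 21.21, borrowing by resident firms from foreign banks 50.69.)

180.68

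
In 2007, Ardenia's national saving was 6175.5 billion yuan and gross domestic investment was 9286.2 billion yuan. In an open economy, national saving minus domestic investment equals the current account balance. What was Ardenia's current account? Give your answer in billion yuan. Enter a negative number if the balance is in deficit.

S - I = CA (net lending to the rest of the world).
CA = S - I = 6175.5 - 9286.2 = -3110.7

-3110.7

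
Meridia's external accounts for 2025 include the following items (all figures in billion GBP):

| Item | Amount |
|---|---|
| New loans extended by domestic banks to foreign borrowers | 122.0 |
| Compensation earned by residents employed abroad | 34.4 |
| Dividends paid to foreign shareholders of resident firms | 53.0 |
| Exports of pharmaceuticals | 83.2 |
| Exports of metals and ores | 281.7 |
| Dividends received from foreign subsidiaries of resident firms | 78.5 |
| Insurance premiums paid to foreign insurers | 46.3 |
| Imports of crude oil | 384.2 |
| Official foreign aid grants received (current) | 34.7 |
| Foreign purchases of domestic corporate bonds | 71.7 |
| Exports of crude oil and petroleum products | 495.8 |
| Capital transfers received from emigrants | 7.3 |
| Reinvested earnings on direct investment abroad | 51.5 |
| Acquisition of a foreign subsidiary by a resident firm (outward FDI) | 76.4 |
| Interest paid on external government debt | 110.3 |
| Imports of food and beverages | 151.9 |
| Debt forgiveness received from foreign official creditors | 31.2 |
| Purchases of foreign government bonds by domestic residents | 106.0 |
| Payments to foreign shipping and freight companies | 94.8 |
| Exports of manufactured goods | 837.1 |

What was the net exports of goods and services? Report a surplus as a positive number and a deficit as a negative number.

Goods: 837.1 + 83.2 - 151.9 + 495.8 - 384.2 + 281.7 = 1161.7
Services: -46.3 - 94.8 = -141.1
Trade balance = 1161.7 + (-141.1) = 1020.6
(Excluded from the trade balance — financial account: new loans extended by domestic banks to foreign borrowers 122.0, foreign purchases of domestic corporate bonds 71.7, acquisition of a foreign subsidiary by a resident firm (outward FDI) 76.4, purchases of foreign government bonds by domestic residents 106.0; primary income: compensation earned by residents employed abroad 34.4, dividends paid to foreign shareholders of resident firms 53.0, dividends received from foreign subsidiaries of resident firms 78.5, reinvested earnings on direct investment abroad 51.5, interest paid on external government debt 110.3; secondary income: official foreign aid grants received (current) 34.7; capital account: capital transfers received from emigrants 7.3, debt forgiveness received from foreign official creditors 31.2.)

1020.6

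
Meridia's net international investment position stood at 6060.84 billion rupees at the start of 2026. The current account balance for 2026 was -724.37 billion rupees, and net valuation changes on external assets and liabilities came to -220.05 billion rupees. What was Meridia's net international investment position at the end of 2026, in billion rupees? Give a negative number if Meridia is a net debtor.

Change in NIIP = current account + net valuation change = -724.37 + (-220.05) = -944.42
End-of-year NIIP = 6060.84 + (-944.42) = 5116.42

5116.42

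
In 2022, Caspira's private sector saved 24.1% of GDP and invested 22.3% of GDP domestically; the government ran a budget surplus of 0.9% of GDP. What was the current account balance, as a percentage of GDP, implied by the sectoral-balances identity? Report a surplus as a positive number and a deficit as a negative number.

2.7

By the sectoral-balances identity, CA = (S_private - I) + (T - G).
Private balance = 24.1 - 22.3 = 1.8
Government balance (T - G) = 0.9
CA = 1.8 + 0.9 = 2.7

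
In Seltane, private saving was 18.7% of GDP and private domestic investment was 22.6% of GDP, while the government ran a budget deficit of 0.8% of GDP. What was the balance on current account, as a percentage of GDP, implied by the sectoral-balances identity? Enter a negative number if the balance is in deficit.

-4.7

By the sectoral-balances identity, CA = (S_private - I) + (T - G).
Private balance = 18.7 - 22.6 = -3.9
Government balance (T - G) = -0.8
CA = -3.9 + (-0.8) = -4.7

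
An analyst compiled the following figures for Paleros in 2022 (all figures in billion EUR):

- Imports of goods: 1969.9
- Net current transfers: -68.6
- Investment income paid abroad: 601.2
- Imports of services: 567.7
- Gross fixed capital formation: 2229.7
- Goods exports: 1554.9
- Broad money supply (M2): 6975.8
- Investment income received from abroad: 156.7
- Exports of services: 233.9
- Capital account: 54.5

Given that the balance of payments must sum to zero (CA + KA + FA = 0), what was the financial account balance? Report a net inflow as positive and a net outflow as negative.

1207.4

Goods balance = 1554.9 - 1969.9 = -415.0
Services balance = 233.9 - 567.7 = -333.8
Trade balance (goods + services) = -415.0 + (-333.8) = -748.8
Net primary income = 156.7 - 601.2 = -444.5
Net secondary income = -68.6
Current account = -748.8 + (-444.5) + (-68.6) = -1261.9
Financial account = -(-1261.9 + 54.5) = 1207.4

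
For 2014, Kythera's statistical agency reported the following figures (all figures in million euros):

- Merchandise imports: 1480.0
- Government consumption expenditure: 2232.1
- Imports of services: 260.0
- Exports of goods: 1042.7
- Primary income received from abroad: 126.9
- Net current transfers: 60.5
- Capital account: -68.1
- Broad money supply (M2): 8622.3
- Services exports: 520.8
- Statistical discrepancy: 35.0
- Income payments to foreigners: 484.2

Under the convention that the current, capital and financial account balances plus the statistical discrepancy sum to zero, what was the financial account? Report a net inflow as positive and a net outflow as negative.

Goods balance = 1042.7 - 1480.0 = -437.3
Services balance = 520.8 - 260.0 = 260.8
Trade balance (goods + services) = -437.3 + 260.8 = -176.5
Net primary income = 126.9 - 484.2 = -357.3
Net secondary income = 60.5
Current account = -176.5 + (-357.3) + 60.5 = -473.3
Financial account = -(-473.3 + (-68.1) + 35.0) = 506.4

506.4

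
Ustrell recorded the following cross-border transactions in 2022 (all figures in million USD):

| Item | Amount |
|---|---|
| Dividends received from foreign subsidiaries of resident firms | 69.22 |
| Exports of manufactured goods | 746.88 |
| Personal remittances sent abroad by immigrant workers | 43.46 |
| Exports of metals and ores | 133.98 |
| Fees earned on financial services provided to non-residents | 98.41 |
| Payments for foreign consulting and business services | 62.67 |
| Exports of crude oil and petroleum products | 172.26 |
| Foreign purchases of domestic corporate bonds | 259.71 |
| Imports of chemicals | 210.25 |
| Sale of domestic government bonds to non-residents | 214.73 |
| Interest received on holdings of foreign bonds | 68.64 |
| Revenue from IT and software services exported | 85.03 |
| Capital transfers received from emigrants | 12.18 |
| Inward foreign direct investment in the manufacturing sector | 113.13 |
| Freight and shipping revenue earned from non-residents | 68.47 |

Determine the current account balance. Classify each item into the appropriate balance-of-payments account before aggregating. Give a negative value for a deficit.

Goods: 133.98 + 746.88 + 172.26 - 210.25 = 842.87
Services: -62.67 + 98.41 + 85.03 + 68.47 = 189.24
Primary income: 68.64 + 69.22 = 137.86
Secondary income: -43.46
Current account = 842.87 + 189.24 + 137.86 + (-43.46) = 1126.51
(Excluded from the current account — financial account: foreign purchases of domestic corporate bonds 259.71, sale of domestic government bonds to non-residents 214.73, inward foreign direct investment in the manufacturing sector 113.13; capital account: capital transfers received from emigrants 12.18.)

1126.51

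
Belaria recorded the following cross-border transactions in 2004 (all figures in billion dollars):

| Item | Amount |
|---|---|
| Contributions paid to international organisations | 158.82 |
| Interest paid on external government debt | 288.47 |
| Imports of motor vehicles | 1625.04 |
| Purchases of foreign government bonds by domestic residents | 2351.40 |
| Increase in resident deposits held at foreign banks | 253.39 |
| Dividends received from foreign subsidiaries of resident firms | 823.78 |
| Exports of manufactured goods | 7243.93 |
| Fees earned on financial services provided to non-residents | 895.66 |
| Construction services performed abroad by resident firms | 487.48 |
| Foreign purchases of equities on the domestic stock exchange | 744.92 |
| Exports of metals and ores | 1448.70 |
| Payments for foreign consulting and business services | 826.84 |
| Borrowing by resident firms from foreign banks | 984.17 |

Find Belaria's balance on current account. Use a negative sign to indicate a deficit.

8000.38

Goods: 7243.93 + 1448.70 - 1625.04 = 7067.59
Services: -826.84 + 895.66 + 487.48 = 556.30
Primary income: -288.47 + 823.78 = 535.31
Secondary income: -158.82
Current account = 7067.59 + 556.30 + 535.31 + (-158.82) = 8000.38
(Excluded from the current account — financial account: purchases of foreign government bonds by domestic residents 2351.40, increase in resident deposits held at foreign banks 253.39, foreign purchases of equities on the domestic stock exchange 744.92, borrowing by resident firms from foreign banks 984.17.)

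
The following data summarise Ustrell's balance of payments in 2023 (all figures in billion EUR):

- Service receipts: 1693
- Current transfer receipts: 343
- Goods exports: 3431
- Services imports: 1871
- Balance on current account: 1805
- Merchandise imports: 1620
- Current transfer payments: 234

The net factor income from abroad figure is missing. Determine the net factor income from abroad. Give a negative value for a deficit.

63

Current account = goods balance + services balance + net primary income + net secondary income
Sum of the known components = 1742
Net factor income from abroad = CA - (known components) = 1805 - 1742 = 63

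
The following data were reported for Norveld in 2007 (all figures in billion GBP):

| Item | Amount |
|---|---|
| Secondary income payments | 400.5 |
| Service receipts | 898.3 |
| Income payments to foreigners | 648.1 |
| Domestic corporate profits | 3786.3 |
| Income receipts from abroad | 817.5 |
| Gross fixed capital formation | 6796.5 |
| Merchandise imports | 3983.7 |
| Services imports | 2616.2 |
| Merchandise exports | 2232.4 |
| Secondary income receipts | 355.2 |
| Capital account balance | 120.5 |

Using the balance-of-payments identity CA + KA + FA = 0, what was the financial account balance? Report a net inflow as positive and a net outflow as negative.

Goods balance = 2232.4 - 3983.7 = -1751.3
Services balance = 898.3 - 2616.2 = -1717.9
Trade balance (goods + services) = -1751.3 + (-1717.9) = -3469.2
Net primary income = 817.5 - 648.1 = 169.4
Net secondary income = 355.2 - 400.5 = -45.3
Current account = -3469.2 + 169.4 + (-45.3) = -3345.1
Financial account = -(-3345.1 + 120.5) = 3224.6

3224.6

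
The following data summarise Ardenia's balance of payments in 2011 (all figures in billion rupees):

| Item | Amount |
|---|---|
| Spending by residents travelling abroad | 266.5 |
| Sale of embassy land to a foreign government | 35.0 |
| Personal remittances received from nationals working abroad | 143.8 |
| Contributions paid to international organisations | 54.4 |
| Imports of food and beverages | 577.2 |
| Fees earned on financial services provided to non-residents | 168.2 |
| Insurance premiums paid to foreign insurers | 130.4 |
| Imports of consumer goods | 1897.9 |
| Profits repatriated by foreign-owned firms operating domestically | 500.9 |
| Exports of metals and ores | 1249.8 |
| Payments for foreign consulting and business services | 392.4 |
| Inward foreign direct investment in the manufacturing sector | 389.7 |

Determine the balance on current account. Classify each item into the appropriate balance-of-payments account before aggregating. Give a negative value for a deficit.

-2257.9

Goods: -577.2 - 1897.9 + 1249.8 = -1225.3
Services: -130.4 + 168.2 - 266.5 - 392.4 = -621.1
Primary income: -500.9
Secondary income: 143.8 - 54.4 = 89.4
Current account = (-1225.3) + (-621.1) + (-500.9) + 89.4 = -2257.9
(Excluded from the current account — capital account: sale of embassy land to a foreign government 35.0; financial account: inward foreign direct investment in the manufacturing sector 389.7.)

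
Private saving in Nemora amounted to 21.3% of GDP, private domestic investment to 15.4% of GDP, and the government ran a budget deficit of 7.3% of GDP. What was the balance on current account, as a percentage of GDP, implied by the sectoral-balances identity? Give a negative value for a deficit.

-1.4

By the sectoral-balances identity, CA = (S_private - I) + (T - G).
Private balance = 21.3 - 15.4 = 5.9
Government balance (T - G) = -7.3
CA = 5.9 + (-7.3) = -1.4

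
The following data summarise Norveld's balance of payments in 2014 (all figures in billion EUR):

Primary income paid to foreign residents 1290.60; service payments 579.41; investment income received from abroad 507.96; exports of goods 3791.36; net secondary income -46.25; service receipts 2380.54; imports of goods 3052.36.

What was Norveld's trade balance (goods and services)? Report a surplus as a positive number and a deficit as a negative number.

2540.13

Goods balance = 3791.36 - 3052.36 = 739.00
Services balance = 2380.54 - 579.41 = 1801.13
Trade balance (goods + services) = 739.00 + 1801.13 = 2540.13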